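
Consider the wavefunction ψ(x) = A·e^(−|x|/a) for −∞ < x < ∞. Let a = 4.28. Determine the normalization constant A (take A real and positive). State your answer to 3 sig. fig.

A ≈ 0.483

Require ∫ |ψ|² dx = 1 over the whole domain.
Recall ∫₀^∞ x^m e^(−x/β) dx = m!·β^(m+1), with ψ = A·e^(−|x|/a), the integral evaluates to A²·[a].
So A² = (a)^(−1).
With a = 4.28: A² = 0.2336 and A = 0.4834.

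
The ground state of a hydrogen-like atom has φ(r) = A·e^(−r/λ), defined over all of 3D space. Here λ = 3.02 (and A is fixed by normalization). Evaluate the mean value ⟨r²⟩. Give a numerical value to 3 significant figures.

⟨r²⟩ = ∫ r^2 |φ|² 4πr² dr over the full domain.
Since the A² factors cancel between numerator and denominator, ⟨r²⟩ = 3·λ^2.
Putting λ = 3.02 gives 27.36.

⟨r^2⟩ ≈ 27.4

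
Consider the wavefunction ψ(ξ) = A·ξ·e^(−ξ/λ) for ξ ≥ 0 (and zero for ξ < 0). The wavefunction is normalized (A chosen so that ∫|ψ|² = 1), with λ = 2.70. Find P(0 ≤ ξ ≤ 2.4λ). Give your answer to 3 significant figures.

P ≈ 0.857

P = ∫_{0}^{2.4λ} |ψ(ξ)|² dξ.
Since A² = 1/(λ^3/4), this is the region integral divided by the full normalization integral.
Substituting u = ξ/λ, A² and the length scale cancel in the ratio: P = ∫_{0}^{2.4} u^2·e^(-2·u) du / ∫_{0}^{∞} u^2·e^(-2·u) du.
An antiderivative of u^2·e^(-2·u) is -(2·u^2 + 2·u + 1)·e^(-2·u)/4; evaluating from 0 to 2.4 gives 1/4 - 433·e^(-24/5)/100, while the full integral is 1/4.
Evaluating gives P = 0.8575.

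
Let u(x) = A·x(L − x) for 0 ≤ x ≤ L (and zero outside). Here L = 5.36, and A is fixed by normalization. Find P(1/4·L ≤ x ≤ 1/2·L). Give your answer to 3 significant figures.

P = ∫_{1/4·L}^{1/2·L} |u(x)|² dx.
With A² fixed by ∫|u|² = 1, i.e. A² = (L^5/30)^(−1), substitute and integrate.
Let t = x/L; then A² and the length scale cancel, so P = ∫_{1/4}^{1/2} t^2·(1 - t)^2 dt ÷ ∫_{0}^{1} t^2·(1 - t)^2 dt.
With ∫ t^2·(1 - t)^2 dt = t^3·(6·t^2 - 15·t + 10)/30 + C, the region integral is ≈ 0.013216 and the full one is 1/30.
Evaluating gives P = 203/512.

P ≈ 0.396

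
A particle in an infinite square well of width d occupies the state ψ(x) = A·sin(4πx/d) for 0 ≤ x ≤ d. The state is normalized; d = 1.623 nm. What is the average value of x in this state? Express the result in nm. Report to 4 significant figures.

The expectation value is the |ψ|²-weighted average of x: ∫ x|ψ|² dx.
With ∫₀^d sin²(nπx/d) dx = d/2, the ratio of the moment integral to the normalization integral gives ⟨x⟩ = d/2.
With d = 1.623, ⟨x⟩ = 0.81150.

⟨x⟩ ≈ 0.8115 nm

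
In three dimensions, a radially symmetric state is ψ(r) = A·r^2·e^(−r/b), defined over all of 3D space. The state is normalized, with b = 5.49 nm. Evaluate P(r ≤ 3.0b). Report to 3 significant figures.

Integrate the radial probability density 4πr²|ψ|² over r ≤ 3.0b.
A² is fixed by ∫₀^∞ 4πr²|ψ|² dr = 1, i.e. A² = (45·π·b^7/2)^(−1).
Substituting u = r/b, A², 4π and the length scale all cancel in the ratio: P = ∫_{0}^{3.0} u^6·e^(-2·u) du / ∫_{0}^{∞} u^6·e^(-2·u) du.
With ∫ u^6·e^(-2·u) du = -(4·u^6 + 12·u^5 + 30·u^4 + 60·u^3 + 90·u^2 + 90·u + 45)·e^(-2·u)/8 + C, the region integral is ≈ 2.2145 and the full one is 45/8.
The region integral divided by the full integral gives P = 0.3937.

P ≈ 0.394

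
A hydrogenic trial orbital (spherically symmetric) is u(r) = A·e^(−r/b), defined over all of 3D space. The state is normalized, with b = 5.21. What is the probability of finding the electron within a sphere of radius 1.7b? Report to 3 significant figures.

P ≈ 0.660

P = ∫ |u|² 4πr² dr over r ≤ 1.7b.
Normalization gives A² = 1/(π·b^3).
In terms of t = r/b (A², 4π and the length scale all cancel between numerator and denominator), P = [∫_{0}^{1.7} t^2·e^(-2·t) dt] / [∫_{0}^{∞} t^2·e^(-2·t) dt].
With ∫ t^2·e^(-2·t) dt = -(2·t^2 + 2·t + 1)·e^(-2·t)/4 + C, the region integral is 1/4 - 509·e^(-17/5)/200 and the full one is 1/4.
The region integral divided by the full integral gives P = 0.6603.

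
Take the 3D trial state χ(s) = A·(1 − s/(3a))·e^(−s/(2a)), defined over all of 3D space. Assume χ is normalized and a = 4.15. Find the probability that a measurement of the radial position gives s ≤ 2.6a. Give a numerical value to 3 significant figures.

With dV = 4πs²ds, the probability is ∫|χ|² dV over s ≤ 2.6a.
A² is fixed by ∫₀^∞ 4πs²|χ|² ds = 1, i.e. A² = (8·π·a^3/3)^(−1).
Let u = s/a; then A², 4π and the length scale all cancel, so P = ∫_{0}^{2.6} u^2·(1 - u/3)^2·e^(-u) du ÷ ∫_{0}^{∞} u^2·(1 - u/3)^2·e^(-u) du.
With ∫ u^2·(1 - u/3)^2·e^(-u) du = (-u^4 + 2·u^3 - 3·u^2 - 6·u - 6)·e^(-u)/9 + C, the region integral is ≈ 0.23402 and the full one is 2/3.
Taking the ratio yields P = 0.3510.

P ≈ 0.351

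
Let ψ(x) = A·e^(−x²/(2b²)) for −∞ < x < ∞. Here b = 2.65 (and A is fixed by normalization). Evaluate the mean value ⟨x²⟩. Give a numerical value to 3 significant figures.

By definition ⟨x²⟩ = ∫ x^2 |ψ(x)|² dx.
The ratio of the moment integral to the normalization integral gives ⟨x²⟩ = b^2/2.
With b = 2.65, ⟨x^2⟩ = 3.511.

⟨x^2⟩ ≈ 3.51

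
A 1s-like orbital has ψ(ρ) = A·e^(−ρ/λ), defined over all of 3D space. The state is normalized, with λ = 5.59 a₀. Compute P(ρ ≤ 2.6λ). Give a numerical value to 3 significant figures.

P ≈ 0.891

P = ∫ |ψ|² 4πρ² dρ over ρ ≤ 2.6λ.
A² is fixed by ∫₀^∞ 4πρ²|ψ|² dρ = 1, i.e. A² = (π·λ^3)^(−1).
In terms of u = ρ/λ (A², 4π and the length scale all cancel between numerator and denominator), P = [∫_{0}^{2.6} u^2·e^(-2·u) du] / [∫_{0}^{∞} u^2·e^(-2·u) du].
Using ∫ u^2·e^(-2·u) du = -(2·u^2 + 2·u + 1)·e^(-2·u)/4, the numerator is 1/4 - 493·e^(-26/5)/100 and the denominator is 1/4.
This evaluates to P = 0.8912.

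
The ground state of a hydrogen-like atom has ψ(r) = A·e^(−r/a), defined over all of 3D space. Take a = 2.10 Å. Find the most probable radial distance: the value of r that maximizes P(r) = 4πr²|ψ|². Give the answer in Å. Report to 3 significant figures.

Set d/dr [P(r) = 4πr²|ψ|²] = 0 and solve for r > 0.
This gives r = a.
With a = 2.10, the most probable radial distance is 2.100 Å.

r ≈ 2.10 Å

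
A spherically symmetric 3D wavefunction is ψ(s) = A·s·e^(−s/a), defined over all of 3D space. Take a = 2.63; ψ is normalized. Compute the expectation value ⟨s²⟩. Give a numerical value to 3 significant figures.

⟨s^2⟩ ≈ 51.9

⟨s²⟩ = ∫ s^2 |ψ|² 4πs² ds over the full domain.
Recall ∫₀^∞ s^m e^(−s/β) ds = m!·β^(m+1), the ratio of the moment integral to the normalization integral gives ⟨s²⟩ = 15·a^2/2.
With a = 2.63, ⟨s^2⟩ = 51.88.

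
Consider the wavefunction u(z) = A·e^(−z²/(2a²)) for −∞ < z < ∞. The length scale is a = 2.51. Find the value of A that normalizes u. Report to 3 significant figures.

We need A² ∫|f|² dz = 1, taking the integral from −∞ to ∞.
Carrying out the integral gives A² · √(π)·a.
Hence A² = 1/[√(π)·a].
Plugging in a = 2.51 yields A = 0.4741.

A ≈ 0.474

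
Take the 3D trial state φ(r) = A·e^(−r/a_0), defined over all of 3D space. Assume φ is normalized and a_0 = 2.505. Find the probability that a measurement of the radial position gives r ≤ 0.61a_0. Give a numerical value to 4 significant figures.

P = ∫ |φ|² 4πr² dr over r ≤ 0.61a_0.
A² is fixed by ∫₀^∞ 4πr²|φ|² dr = 1, i.e. A² = (π·a_0^3)^(−1).
Let u = r/a_0; then A², 4π and the length scale all cancel, so P = ∫_{0}^{0.61} u^2·e^(-2·u) du ÷ ∫_{0}^{∞} u^2·e^(-2·u) du.
With ∫ u^2·e^(-2·u) du = -(2·u^2 + 2·u + 1)·e^(-2·u)/4 + C, the region integral is ≈ 0.0312197 and the full one is 1/4.
The region integral divided by the full integral gives P = 0.12488.

P ≈ 0.1249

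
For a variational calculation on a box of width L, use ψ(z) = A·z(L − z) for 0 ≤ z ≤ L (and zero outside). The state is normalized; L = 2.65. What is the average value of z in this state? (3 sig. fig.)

By definition ⟨z⟩ = ∫ z |ψ(z)|² dz.
Since the A² factors cancel between numerator and denominator, ⟨z⟩ = L/2.
With L = 2.65, ⟨z⟩ = 1.325.

⟨z⟩ ≈ 1.33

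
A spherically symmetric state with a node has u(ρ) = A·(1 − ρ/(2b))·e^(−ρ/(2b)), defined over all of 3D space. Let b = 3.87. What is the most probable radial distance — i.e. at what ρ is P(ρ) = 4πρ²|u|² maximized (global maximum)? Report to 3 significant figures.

ρ ≈ 20.3

Set d/dρ [P(ρ) = 4πρ²|u|²] = 0 and solve for ρ > 0.
Solving yields ρ = b·(√(5) + 3).
With b = 3.87, the most probable radial distance is 20.26.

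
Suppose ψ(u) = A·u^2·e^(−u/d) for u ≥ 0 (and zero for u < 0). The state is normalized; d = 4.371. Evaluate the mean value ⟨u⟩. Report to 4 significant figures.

⟨u⟩ ≈ 10.93

⟨u⟩ = ∫ u |ψ|² du over the full domain.
The ratio of the moment integral to the normalization integral gives ⟨u⟩ = 5·d/2.
Putting d = 4.371 gives 10.928.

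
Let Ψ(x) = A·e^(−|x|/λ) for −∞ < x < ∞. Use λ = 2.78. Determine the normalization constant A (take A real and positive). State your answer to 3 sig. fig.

A ≈ 0.600

Normalization requires ∫|Ψ|² dx = 1, integrated from −∞ to ∞.
Recall ∫₀^∞ x^m e^(−x/β) dx = m!·β^(m+1), with Ψ = A·e^(−|x|/λ), the integral evaluates to A²·[λ].
Plugging in λ = 2.78 yields A = 0.5998.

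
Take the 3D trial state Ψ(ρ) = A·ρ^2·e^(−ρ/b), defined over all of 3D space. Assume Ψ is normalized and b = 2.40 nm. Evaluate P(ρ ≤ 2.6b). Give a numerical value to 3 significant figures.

P = ∫ |Ψ|² 4πρ² dρ over ρ ≤ 2.6b.
Normalization gives A² = 1/(45·π·b^7/2).
Let u = ρ/b; then A², 4π and the length scale all cancel, so P = ∫_{0}^{2.6} u^6·e^(-2·u) du ÷ ∫_{0}^{∞} u^6·e^(-2·u) du.
With ∫ u^6·e^(-2·u) du = -(4·u^6 + 12·u^5 + 30·u^4 + 60·u^3 + 90·u^2 + 90·u + 45)·e^(-2·u)/8 + C, the region integral is ≈ 1.5053 and the full one is 45/8.
Taking the ratio yields P = 0.2676.

P ≈ 0.268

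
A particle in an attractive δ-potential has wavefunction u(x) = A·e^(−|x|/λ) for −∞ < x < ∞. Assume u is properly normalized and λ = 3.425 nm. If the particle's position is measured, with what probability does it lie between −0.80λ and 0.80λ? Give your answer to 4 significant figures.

P ≈ 0.7981

|u|² is the probability density, so P = ∫_{−0.80λ}^{0.80λ} |u|² dx.
Since A² = 1/(λ), this is the region integral divided by the full normalization integral.
By symmetry take twice the x ≥ 0 contribution in numerator and denominator; the 2's cancel. Substituting t = x/λ, A² and the length scale cancel in the ratio: P = ∫_{0}^{0.80} e^(-2·t) dt / ∫_{0}^{∞} e^(-2·t) dt.
An antiderivative of e^(-2·t) is -e^(-2·t)/2; evaluating from 0 to 0.80 gives 1/2 - e^(-8/5)/2, while the full integral is 1/2.
The result is P = 0.79810.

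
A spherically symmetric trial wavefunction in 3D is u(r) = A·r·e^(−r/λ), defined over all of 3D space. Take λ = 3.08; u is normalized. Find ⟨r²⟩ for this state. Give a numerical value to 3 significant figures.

The expectation value is the |u|²-weighted average of r^2: ∫ r^2|u|² 4πr² dr.
Using ∫₀^∞ rⁿ e^(−αr) dr = n!/αⁿ⁺¹, since the A² factors cancel between numerator and denominator, ⟨r²⟩ = 15·λ^2/2.
With λ = 3.08, ⟨r^2⟩ = 71.15.

⟨r^2⟩ ≈ 71.1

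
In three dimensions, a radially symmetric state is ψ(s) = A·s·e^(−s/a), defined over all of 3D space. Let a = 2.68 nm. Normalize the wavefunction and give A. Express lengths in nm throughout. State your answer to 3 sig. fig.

A ≈ 0.0277 nm^(-5/2)

We need A² ∫|f|² 4πs² ds = 1, taking the integral from 0 to ∞.
The angular integral contributes 4π, leaving ∫₀^∞ s²|ψ|² ds.
Using ∫₀^∞ sⁿ e^(−αs) ds = n!/αⁿ⁺¹, the integral (without the A² prefactor) comes out to 3·π·a^5.
Hence A² = 1/[3·π·a^5].
Plugging in a = 2.68 yields A = 0.02770.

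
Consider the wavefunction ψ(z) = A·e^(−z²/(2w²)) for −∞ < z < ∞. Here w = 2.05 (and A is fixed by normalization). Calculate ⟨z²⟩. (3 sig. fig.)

⟨z^2⟩ ≈ 2.10

⟨z²⟩ = ∫ z^2 |ψ|² dz over the full domain.
Since the A² factors cancel between numerator and denominator, ⟨z²⟩ = w^2/2.
With w = 2.05, ⟨z^2⟩ = 2.101.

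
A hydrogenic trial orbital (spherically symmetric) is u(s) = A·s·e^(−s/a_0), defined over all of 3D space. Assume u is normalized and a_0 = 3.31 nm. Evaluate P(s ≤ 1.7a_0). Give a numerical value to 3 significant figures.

P ≈ 0.256

With dV = 4πs²ds, the probability is ∫|u|² dV over s ≤ 1.7a_0.
The full normalization integral is A²·[3·π·a_0^5] = 1, fixing A².
Substituting t = s/a_0, A², 4π and the length scale all cancel in the ratio: P = ∫_{0}^{1.7} t^4·e^(-2·t) dt / ∫_{0}^{∞} t^4·e^(-2·t) dt.
With ∫ t^4·e^(-2·t) dt = -(t^4/2 + t^3 + 3·t^2/2 + 3·t/2 + 3/4)·e^(-2·t) + C, the region integral is ≈ 0.19186 and the full one is 3/4.
The region integral divided by the full integral gives P = 0.2558.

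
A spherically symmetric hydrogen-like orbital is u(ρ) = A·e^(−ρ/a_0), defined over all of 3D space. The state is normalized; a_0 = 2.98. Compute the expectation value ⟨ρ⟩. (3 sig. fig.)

⟨ρ⟩ ≈ 4.47

By definition ⟨ρ⟩ = ∫ ρ |u(ρ)|² 4πρ² dρ.
Using ∫₀^∞ ρⁿ e^(−αρ) dρ = n!/αⁿ⁺¹, since the A² factors cancel between numerator and denominator, ⟨ρ⟩ = 3·a_0/2.
With a_0 = 2.98, ⟨ρ⟩ = 4.470.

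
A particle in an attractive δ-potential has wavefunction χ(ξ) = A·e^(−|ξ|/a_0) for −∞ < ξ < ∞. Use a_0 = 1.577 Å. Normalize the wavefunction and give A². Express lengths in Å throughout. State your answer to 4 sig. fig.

The normalization condition is ∫|χ|² dξ = 1 from −∞ to ∞.
∫|χ|² dξ = A²·(a_0).
So A² = (a_0)^(−1).
Substituting a_0 = 1.577 gives A² = 0.63412, so A = 0.79631.

A^2 ≈ 0.6341 Å^(-1)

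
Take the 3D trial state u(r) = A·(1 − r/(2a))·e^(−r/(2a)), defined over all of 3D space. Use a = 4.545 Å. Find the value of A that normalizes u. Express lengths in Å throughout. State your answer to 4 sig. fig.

The normalization condition is ∫|u|² 4πr² dr = 1 from 0 to ∞.
(Spherical symmetry: dV = 4πr² dr.)
With ∫₀^∞ r^4 e^(−αr) dr = 4!/α^5, the integral (without the A² prefactor) comes out to 8·π·a^3.
Setting this equal to 1 gives A² = 1/(8·π·a^3).
Plugging in a = 4.545 yields A = 0.020586.

A ≈ 0.02059 Å^(-3/2)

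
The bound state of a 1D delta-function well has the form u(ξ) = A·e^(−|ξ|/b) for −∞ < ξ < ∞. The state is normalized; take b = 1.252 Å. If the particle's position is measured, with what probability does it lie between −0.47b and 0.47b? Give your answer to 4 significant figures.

P ≈ 0.6094

P = ∫_{−0.47b}^{0.47b} |u(ξ)|² dξ.
With A² fixed by ∫|u|² = 1, i.e. A² = (b)^(−1), substitute and integrate.
Both integrals are even about ξ = 0, so only the ξ ≥ 0 halves are needed (the factors of 2 cancel). In terms of t = ξ/b (A² and the length scale cancel between numerator and denominator), P = [∫_{0}^{0.47} e^(-2·t) dt] / [∫_{0}^{∞} e^(-2·t) dt].
With ∫ e^(-2·t) dt = -e^(-2·t)/2 + C, the region integral is 1/2 - e^(-47/50)/2 and the full one is 1/2.
Taking the ratio, P = 0.60937.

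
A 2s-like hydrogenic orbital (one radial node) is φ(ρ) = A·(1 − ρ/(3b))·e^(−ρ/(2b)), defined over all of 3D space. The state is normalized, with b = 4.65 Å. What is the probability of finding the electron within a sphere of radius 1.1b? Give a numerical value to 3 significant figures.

With dV = 4πρ²dρ, the probability is ∫|φ|² dV over ρ ≤ 1.1b.
Normalization gives A² = 1/(8·π·b^3/3).
In terms of u = ρ/b (A², 4π and the length scale all cancel between numerator and denominator), P = [∫_{0}^{1.1} u^2·(1 - u/3)^2·e^(-u) du] / [∫_{0}^{∞} u^2·(1 - u/3)^2·e^(-u) du].
Using ∫ u^2·(1 - u/3)^2·e^(-u) du = (-u^4 + 2·u^3 - 3·u^2 - 6·u - 6)·e^(-u)/9, the numerator is ≈ 0.11069 and the denominator is 2/3.
This evaluates to P = 0.1660.

P ≈ 0.166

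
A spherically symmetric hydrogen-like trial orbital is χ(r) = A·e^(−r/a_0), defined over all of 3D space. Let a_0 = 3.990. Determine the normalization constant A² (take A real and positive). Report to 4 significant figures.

Normalization requires ∫|χ|² 4πr² dr = 1, integrated from 0 to ∞.
In 3D with spherical symmetry the volume element is 4πr² dr.
Using ∫₀^∞ rⁿ e^(−αr) dr = n!/αⁿ⁺¹, carrying out the integral gives A² · π·a_0^3.
Substituting a_0 = 3.990 gives A² = 0.0050111, so A = 0.070789.

A^2 ≈ 0.005011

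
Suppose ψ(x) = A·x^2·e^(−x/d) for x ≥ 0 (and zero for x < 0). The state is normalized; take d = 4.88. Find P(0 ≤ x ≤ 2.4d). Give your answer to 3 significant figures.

P = ∫_{0}^{2.4d} |ψ(x)|² dx.
The normalization integral ∫|ψ|²dx over the whole domain equals 3·d^5/4·A², and A² cancels in the ratio.
Let u = x/d; then A² and the length scale cancel, so P = ∫_{0}^{2.4} u^4·e^(-2·u) du ÷ ∫_{0}^{∞} u^4·e^(-2·u) du.
With ∫ u^4·e^(-2·u) du = -(u^4/2 + u^3 + 3·u^2/2 + 3·u/2 + 3/4)·e^(-2·u) + C, the region integral is ≈ 0.39281 and the full one is 3/4.
The result is P = 0.5237.

P ≈ 0.524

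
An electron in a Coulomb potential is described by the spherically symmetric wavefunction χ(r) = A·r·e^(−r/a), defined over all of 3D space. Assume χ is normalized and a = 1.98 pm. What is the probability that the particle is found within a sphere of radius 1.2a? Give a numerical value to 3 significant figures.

P ≈ 0.0959

With dV = 4πr²dr, the probability is ∫|χ|² dV over r ≤ 1.2a.
A² is fixed by ∫₀^∞ 4πr²|χ|² dr = 1, i.e. A² = (3·π·a^5)^(−1).
In terms of u = r/a (A², 4π and the length scale all cancel between numerator and denominator), P = [∫_{0}^{1.2} u^4·e^(-2·u) du] / [∫_{0}^{∞} u^4·e^(-2·u) du].
With ∫ u^4·e^(-2·u) du = -(u^4/2 + u^3 + 3·u^2/2 + 3·u/2 + 3/4)·e^(-2·u) + C, the region integral is ≈ 0.071901 and the full one is 3/4.
The region integral divided by the full integral gives P = 0.09587.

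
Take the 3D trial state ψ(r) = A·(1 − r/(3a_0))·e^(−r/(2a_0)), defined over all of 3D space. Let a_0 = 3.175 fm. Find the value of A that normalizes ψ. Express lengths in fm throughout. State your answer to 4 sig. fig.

A ≈ 0.06107 fm^(-3/2)

We need A² ∫|f|² 4πr² dr = 1, taking the integral from 0 to ∞.
Using ∫₀^∞ rⁿ e^(−αr) dr = n!/αⁿ⁺¹, with ψ = A·(1 − r/(3a_0))·e^(−r/(2a_0)), the integral evaluates to A²·[8·π·a_0^3/3].
Setting this equal to 1 gives A² = 1/(8·π·a_0^3/3).
Plugging in a_0 = 3.175 yields A = 0.061070.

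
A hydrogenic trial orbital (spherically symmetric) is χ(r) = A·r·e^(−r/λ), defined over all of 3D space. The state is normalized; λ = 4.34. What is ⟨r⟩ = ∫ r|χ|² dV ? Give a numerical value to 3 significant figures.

⟨r⟩ ≈ 10.9

⟨r⟩ = ∫ r |χ|² 4πr² dr over the full domain.
Recall ∫₀^∞ r^m e^(−r/β) dr = m!·β^(m+1), the ratio of the moment integral to the normalization integral gives ⟨r⟩ = 5·λ/2.
Putting λ = 4.34 gives 10.85.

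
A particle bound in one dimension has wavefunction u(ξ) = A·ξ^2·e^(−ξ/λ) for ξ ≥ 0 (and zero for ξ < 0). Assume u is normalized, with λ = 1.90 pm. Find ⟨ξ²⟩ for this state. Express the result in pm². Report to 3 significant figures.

⟨ξ^2⟩ ≈ 27.1 pm^2

⟨ξ²⟩ = ∫ ξ^2 |u|² dξ over the full domain.
The ratio of the moment integral to the normalization integral gives ⟨ξ²⟩ = 15·λ^2/2.
Putting λ = 1.90 gives 27.08.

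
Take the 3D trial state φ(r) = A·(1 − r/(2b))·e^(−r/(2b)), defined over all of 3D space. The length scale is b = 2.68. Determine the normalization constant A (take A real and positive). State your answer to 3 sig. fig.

A ≈ 0.0455

Require ∫ |φ|² 4πr² dr = 1 over the whole domain.
∫|φ|² 4πr² dr = A²·(8·π·b^3).
Substituting b = 2.68 gives A² = 0.002067, so A = 0.04547.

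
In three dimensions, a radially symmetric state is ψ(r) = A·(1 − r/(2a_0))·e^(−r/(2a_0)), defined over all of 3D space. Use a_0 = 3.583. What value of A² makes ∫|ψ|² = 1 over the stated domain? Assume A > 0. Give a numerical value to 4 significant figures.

We need A² ∫|f|² 4πr² dr = 1, taking the integral from 0 to ∞.
With ∫₀^∞ r^4 e^(−αr) dr = 4!/α^5, ∫|ψ|² 4πr² dr = A²·(8·π·a_0^3).
Substituting a_0 = 3.583 gives A² = 0.00086501, so A = 0.029411.

A^2 ≈ 0.0008650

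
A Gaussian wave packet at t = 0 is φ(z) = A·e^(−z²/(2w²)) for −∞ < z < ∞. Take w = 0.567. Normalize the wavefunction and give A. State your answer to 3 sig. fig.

A ≈ 0.998

We need A² ∫|f|² dz = 1, taking the integral from −∞ to ∞.
The integral (without the A² prefactor) comes out to √(π)·w.
Setting this equal to 1 gives A² = 1/(√(π)·w).
With w = 0.567: A² = 0.9950 and A = 0.9975.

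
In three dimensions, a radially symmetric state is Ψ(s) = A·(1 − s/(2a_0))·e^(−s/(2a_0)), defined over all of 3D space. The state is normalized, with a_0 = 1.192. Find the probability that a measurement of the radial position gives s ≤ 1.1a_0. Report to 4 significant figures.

P ≈ 0.03866

Integrate the radial probability density 4πs²|Ψ|² over s ≤ 1.1a_0.
The full normalization integral is A²·[8·π·a_0^3] = 1, fixing A².
In terms of u = s/a_0 (A², 4π and the length scale all cancel between numerator and denominator), P = [∫_{0}^{1.1} u^2·(1 - u/2)^2·e^(-u) du] / [∫_{0}^{∞} u^2·(1 - u/2)^2·e^(-u) du].
Using ∫ u^2·(1 - u/2)^2·e^(-u) du = -(u^4/4 + u^2 + 2·u + 2)·e^(-u), the numerator is ≈ 0.0773283 and the denominator is 2.
The region integral divided by the full integral gives P = 0.038664.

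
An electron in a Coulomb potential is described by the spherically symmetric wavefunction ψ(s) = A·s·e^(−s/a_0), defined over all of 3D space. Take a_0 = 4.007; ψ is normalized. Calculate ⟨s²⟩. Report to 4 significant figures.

⟨s^2⟩ ≈ 120.4

The expectation value is the |ψ|²-weighted average of s^2: ∫ s^2|ψ|² 4πs² ds.
Recall ∫₀^∞ s^m e^(−s/β) ds = m!·β^(m+1), since the A² factors cancel between numerator and denominator, ⟨s²⟩ = 15·a_0^2/2.
With a_0 = 4.007, ⟨s^2⟩ = 120.42.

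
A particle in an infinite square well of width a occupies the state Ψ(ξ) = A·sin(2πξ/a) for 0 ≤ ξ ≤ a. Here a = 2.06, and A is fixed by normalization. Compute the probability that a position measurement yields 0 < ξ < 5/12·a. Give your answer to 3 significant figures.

P ≈ 0.486

|Ψ|² is the probability density, so P = ∫_{0}^{5/12·a} |Ψ|² dξ.
With A² fixed by ∫|Ψ|² = 1, i.e. A² = (a/2)^(−1), substitute and integrate.
Let u = ξ/a; then A² and the length scale cancel, so P = ∫_{0}^{5/12} sin(2·π·u)^2 du ÷ ∫_{0}^{1} sin(2·π·u)^2 du.
With ∫ sin(2·π·u)^2 du = u/2 - sin(4·π·u)/(8·π) + C, the region integral is √(3)/(16·π) + 5/24 and the full one is 1/2.
This works out to P = √(3)/(8·π) + 5/12.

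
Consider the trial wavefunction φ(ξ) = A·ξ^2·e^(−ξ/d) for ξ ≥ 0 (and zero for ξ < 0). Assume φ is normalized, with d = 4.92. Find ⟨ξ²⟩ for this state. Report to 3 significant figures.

The expectation value is the |φ|²-weighted average of ξ^2: ∫ ξ^2|φ|² dξ.
The ratio of the moment integral to the normalization integral gives ⟨ξ²⟩ = 15·d^2/2.
With d = 4.92, ⟨ξ^2⟩ = 181.5.

⟨ξ^2⟩ ≈ 182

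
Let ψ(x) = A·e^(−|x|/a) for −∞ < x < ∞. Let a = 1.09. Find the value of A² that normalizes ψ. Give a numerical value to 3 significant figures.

Require ∫ |ψ|² dx = 1 over the whole domain.
Recall ∫₀^∞ x^m e^(−x/β) dx = m!·β^(m+1), with ψ = A·e^(−|x|/a), the integral evaluates to A²·[a].
With a = 1.09: A² = 0.9174 and A = 0.9578.

A^2 ≈ 0.917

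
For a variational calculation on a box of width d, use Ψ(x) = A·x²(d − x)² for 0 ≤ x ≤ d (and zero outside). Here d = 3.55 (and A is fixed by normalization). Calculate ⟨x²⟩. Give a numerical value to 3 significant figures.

⟨x^2⟩ ≈ 3.44

The expectation value is the |Ψ|²-weighted average of x^2: ∫ x^2|Ψ|² dx.
Expanding the polynomial and integrating term by term, since the A² factors cancel between numerator and denominator, ⟨x²⟩ = 3·d^2/11.
Putting d = 3.55 gives 3.437.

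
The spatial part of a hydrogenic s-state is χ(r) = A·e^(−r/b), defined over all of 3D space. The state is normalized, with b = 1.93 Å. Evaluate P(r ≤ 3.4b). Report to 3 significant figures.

With dV = 4πr²dr, the probability is ∫|χ|² dV over r ≤ 3.4b.
Normalization gives A² = 1/(π·b^3).
Let u = r/b; then A², 4π and the length scale all cancel, so P = ∫_{0}^{3.4} u^2·e^(-2·u) du ÷ ∫_{0}^{∞} u^2·e^(-2·u) du.
With ∫ u^2·e^(-2·u) du = -(2·u^2 + 2·u + 1)·e^(-2·u)/4 + C, the region integral is 1/4 - 773·e^(-34/5)/100 and the full one is 1/4.
This evaluates to P = 0.9656.

P ≈ 0.966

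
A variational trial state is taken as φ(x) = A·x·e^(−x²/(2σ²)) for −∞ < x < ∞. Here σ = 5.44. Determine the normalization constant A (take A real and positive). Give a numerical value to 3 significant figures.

A ≈ 0.0837

Normalization requires ∫|φ|² dx = 1, integrated from −∞ to ∞.
The integral (without the A² prefactor) comes out to √(π)·σ^3/2.
Hence A² = 1/[√(π)·σ^3/2].
With σ = 5.44: A² = 0.007009 and A = 0.08372.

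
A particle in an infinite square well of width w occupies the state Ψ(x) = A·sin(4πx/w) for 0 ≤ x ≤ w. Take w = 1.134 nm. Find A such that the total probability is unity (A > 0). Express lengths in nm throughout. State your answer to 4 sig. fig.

A ≈ 1.328 nm^(-1/2)

We need A² ∫|f|² dx = 1, taking the integral from 0 to w.
The integral (without the A² prefactor) comes out to w/2.
Plugging in w = 1.134 yields A = 1.3280.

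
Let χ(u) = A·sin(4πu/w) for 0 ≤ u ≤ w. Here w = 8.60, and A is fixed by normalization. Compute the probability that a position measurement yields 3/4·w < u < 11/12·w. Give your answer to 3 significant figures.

|χ|² is the probability density, so P = ∫_{3/4·w}^{11/12·w} |χ|² du.
Since A² = 1/(w/2), this is the region integral divided by the full normalization integral.
Substituting t = u/w, A² and the length scale cancel in the ratio: P = ∫_{3/4}^{11/12} sin(4·π·t)^2 dt / ∫_{0}^{1} sin(4·π·t)^2 dt.
An antiderivative of sin(4·π·t)^2 is t/2 - sin(4·π·t)·cos(4·π·t)/(8·π); evaluating from 3/4 to 11/12 gives √(3)/(32·π) + 1/12, while the full integral is 1/2.
Evaluating gives P = (√(3)/16 + π/6)/π.

P ≈ 0.201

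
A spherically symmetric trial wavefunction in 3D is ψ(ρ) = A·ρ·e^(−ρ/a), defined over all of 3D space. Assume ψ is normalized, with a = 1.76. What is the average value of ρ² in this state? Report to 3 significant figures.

⟨ρ^2⟩ ≈ 23.2

⟨ρ²⟩ = ∫ ρ^2 |ψ|² 4πρ² dρ over the full domain.
Using ∫₀^∞ ρⁿ e^(−αρ) dρ = n!/αⁿ⁺¹, the ratio of the moment integral to the normalization integral gives ⟨ρ²⟩ = 15·a^2/2.
Putting a = 1.76 gives 23.23.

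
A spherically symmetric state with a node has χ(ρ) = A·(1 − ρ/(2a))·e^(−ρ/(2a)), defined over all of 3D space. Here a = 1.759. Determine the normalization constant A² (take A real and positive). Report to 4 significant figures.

The normalization condition is ∫|χ|² 4πρ² dρ = 1 from 0 to ∞.
Carrying out the integral gives A² · 8·π·a^3.
Substituting a = 1.759 gives A² = 0.0073108, so A = 0.085503.

A^2 ≈ 0.007311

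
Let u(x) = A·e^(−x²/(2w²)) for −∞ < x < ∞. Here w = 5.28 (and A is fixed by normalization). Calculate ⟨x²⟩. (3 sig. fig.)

⟨x²⟩ = ∫ x^2 |u|² dx over the full domain.
Differentiating ∫e^(−αx²) dx = √(π/α) under α to get the higher moments, evaluating both integrals, ⟨x²⟩ = w^2/2.
With w = 5.28, ⟨x^2⟩ = 13.94.

⟨x^2⟩ ≈ 13.9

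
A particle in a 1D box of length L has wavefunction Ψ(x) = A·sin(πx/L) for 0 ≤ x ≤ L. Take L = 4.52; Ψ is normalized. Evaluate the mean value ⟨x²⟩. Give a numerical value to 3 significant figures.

⟨x²⟩ = ∫ x^2 |Ψ|² dx over the full domain.
Using sin²θ = (1 − cos 2θ)/2, evaluating both integrals, ⟨x²⟩ = -L^2/(2·π^2) + L^2/3.
Putting L = 4.52 gives 5.775.

⟨x^2⟩ ≈ 5.78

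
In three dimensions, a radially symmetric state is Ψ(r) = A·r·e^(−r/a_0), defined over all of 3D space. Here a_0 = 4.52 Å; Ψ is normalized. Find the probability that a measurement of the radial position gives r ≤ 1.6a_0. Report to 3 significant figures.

P ≈ 0.219

With dV = 4πr²dr, the probability is ∫|Ψ|² dV over r ≤ 1.6a_0.
A² is fixed by ∫₀^∞ 4πr²|Ψ|² dr = 1, i.e. A² = (3·π·a_0^5)^(−1).
Let u = r/a_0; then A², 4π and the length scale all cancel, so P = ∫_{0}^{1.6} u^4·e^(-2·u) du ÷ ∫_{0}^{∞} u^4·e^(-2·u) du.
With ∫ u^4·e^(-2·u) du = -(u^4/2 + u^3 + 3·u^2/2 + 3·u/2 + 3/4)·e^(-2·u) + C, the region integral is ≈ 0.16454 and the full one is 3/4.
This evaluates to P = 0.2194.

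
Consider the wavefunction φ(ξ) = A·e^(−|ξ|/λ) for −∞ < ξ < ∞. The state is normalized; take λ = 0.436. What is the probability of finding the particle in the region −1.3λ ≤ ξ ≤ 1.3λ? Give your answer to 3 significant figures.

|φ|² is the probability density, so P = ∫_{−1.3λ}^{1.3λ} |φ|² dξ.
Since A² = 1/(λ), this is the region integral divided by the full normalization integral.
Both integrals are even about ξ = 0, so only the ξ ≥ 0 halves are needed (the factors of 2 cancel). Let u = ξ/λ; then A² and the length scale cancel, so P = ∫_{0}^{1.3} e^(-2·u) du ÷ ∫_{0}^{∞} e^(-2·u) du.
An antiderivative of e^(-2·u) is -e^(-2·u)/2; evaluating from 0 to 1.3 gives 1/2 - e^(-13/5)/2, while the full integral is 1/2.
Taking the ratio, P = 0.9257.

P ≈ 0.926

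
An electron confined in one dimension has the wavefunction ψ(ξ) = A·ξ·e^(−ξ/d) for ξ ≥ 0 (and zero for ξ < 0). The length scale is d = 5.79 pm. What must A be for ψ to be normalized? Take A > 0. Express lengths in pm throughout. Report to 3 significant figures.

The normalization condition is ∫|ψ|² dξ = 1 from 0 to ∞.
Using ∫₀^∞ ξⁿ e^(−αξ) dξ = n!/αⁿ⁺¹, the integral (without the A² prefactor) comes out to d^3/4.
So A² = (d^3/4)^(−1).
Plugging in d = 5.79 yields A = 0.1436.

A ≈ 0.144 pm^(-3/2)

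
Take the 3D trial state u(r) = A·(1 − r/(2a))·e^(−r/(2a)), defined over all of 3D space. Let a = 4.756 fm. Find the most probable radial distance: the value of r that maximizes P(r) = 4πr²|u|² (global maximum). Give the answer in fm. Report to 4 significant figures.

r ≈ 24.90 fm

The maximum of P(r) = 4πr²|u|² occurs where its derivative vanishes.
Solving yields r = a·(√(5) + 3).
With a = 4.756, the most probable radial distance is 24.903 fm.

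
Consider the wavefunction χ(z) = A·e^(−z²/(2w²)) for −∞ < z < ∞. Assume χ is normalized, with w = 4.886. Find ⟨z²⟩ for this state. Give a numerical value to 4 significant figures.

⟨z^2⟩ ≈ 11.94

The expectation value is the |χ|²-weighted average of z^2: ∫ z^2|χ|² dz.
The ratio of the moment integral to the normalization integral gives ⟨z²⟩ = w^2/2.
Putting w = 4.886 gives 11.936.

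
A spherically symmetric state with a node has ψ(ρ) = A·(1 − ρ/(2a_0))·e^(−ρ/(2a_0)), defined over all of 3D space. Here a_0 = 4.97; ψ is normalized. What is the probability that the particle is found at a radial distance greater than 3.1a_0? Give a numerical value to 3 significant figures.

P ≈ 0.921

Integrate the radial probability density 4πρ²|ψ|² over ρ > 3.1a_0.
Normalization gives A² = 1/(8·π·a_0^3).
Let u = ρ/a_0; then A², 4π and the length scale all cancel, so P = ∫_{3.1}^{∞} u^2·(1 - u/2)^2·e^(-u) du ÷ ∫_{0}^{∞} u^2·(1 - u/2)^2·e^(-u) du.
An antiderivative of u^2·(1 - u/2)^2·e^(-u) is -(u^4/4 + u^2 + 2·u + 2)·e^(-u); evaluating from 3.1 to ∞ gives ≈ 1.8424, while the full integral is 2.
The region integral divided by the full integral gives P = 0.9212.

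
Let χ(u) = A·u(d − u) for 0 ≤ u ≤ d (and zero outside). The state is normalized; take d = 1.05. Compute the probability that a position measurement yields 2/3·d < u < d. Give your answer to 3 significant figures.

|χ|² is the probability density, so P = ∫_{2/3·d}^{d} |χ|² du.
Since A² = 1/(d^5/30), this is the region integral divided by the full normalization integral.
In terms of t = u/d (A² and the length scale cancel between numerator and denominator), P = [∫_{2/3}^{1} t^2·(1 - t)^2 dt] / [∫_{0}^{1} t^2·(1 - t)^2 dt].
An antiderivative of t^2·(1 - t)^2 is t^3·(6·t^2 - 15·t + 10)/30; evaluating from 2/3 to 1 gives 17/2430, while the full integral is 1/30.
Taking the ratio, P = 17/81.

P ≈ 0.210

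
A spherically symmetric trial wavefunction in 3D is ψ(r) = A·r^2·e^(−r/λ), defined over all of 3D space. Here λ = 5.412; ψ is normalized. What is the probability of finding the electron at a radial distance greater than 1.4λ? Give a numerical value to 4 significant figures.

P ≈ 0.9756

P = ∫ |ψ|² 4πr² dr over r > 1.4λ.
The full normalization integral is A²·[45·π·λ^7/2] = 1, fixing A².
Substituting u = r/λ, A², 4π and the length scale all cancel in the ratio: P = ∫_{1.4}^{∞} u^6·e^(-2·u) du / ∫_{0}^{∞} u^6·e^(-2·u) du.
Using ∫ u^6·e^(-2·u) du = -(4·u^6 + 12·u^5 + 30·u^4 + 60·u^3 + 90·u^2 + 90·u + 45)·e^(-2·u)/8, the numerator is ≈ 5.48769 and the denominator is 45/8.
The region integral divided by the full integral gives P = 0.97559.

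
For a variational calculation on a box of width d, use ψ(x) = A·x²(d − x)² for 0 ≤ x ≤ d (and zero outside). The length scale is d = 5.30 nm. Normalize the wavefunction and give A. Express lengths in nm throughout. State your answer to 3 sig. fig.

A ≈ 0.0138 nm^(-9/2)

Require ∫ |ψ|² dx = 1 over the whole domain.
Expanding the polynomial and integrating term by term, with ψ = A·x²(d − x)², the integral evaluates to A²·[d^9/630].
So A² = (d^9/630)^(−1).
Plugging in d = 5.30 yields A = 0.01382.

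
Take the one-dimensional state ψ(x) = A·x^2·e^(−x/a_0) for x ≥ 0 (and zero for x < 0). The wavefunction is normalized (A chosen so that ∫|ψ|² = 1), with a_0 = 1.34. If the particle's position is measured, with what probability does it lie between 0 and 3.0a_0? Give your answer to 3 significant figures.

P = ∫_{0}^{3.0a_0} |ψ(x)|² dx.
The normalization integral ∫|ψ|²dx over the whole domain equals 3·a_0^5/4·A², and A² cancels in the ratio.
Let u = x/a_0; then A² and the length scale cancel, so P = ∫_{0}^{3.0} u^4·e^(-2·u) du ÷ ∫_{0}^{∞} u^4·e^(-2·u) du.
An antiderivative of u^4·e^(-2·u) is -(u^4/2 + u^3 + 3·u^2/2 + 3·u/2 + 3/4)·e^(-2·u); evaluating from 0 to 3.0 gives 3/4 - 345·e^(-6)/4, while the full integral is 3/4.
The result is P = 0.7149.

P ≈ 0.715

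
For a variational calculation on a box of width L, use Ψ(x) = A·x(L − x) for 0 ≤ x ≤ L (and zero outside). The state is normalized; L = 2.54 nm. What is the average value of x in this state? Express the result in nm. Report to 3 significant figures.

By definition ⟨x⟩ = ∫ x |Ψ(x)|² dx.
Expanding the polynomial and integrating term by term, the ratio of the moment integral to the normalization integral gives ⟨x⟩ = L/2.
Putting L = 2.54 gives 1.270.

⟨x⟩ ≈ 1.27 nm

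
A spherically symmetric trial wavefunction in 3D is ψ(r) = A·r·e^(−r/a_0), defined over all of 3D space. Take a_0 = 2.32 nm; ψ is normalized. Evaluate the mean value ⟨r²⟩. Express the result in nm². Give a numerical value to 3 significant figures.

The expectation value is the |ψ|²-weighted average of r^2: ∫ r^2|ψ|² 4πr² dr.
Recall ∫₀^∞ r^m e^(−r/β) dr = m!·β^(m+1), the ratio of the moment integral to the normalization integral gives ⟨r²⟩ = 15·a_0^2/2.
With a_0 = 2.32, ⟨r^2⟩ = 40.37.

⟨r^2⟩ ≈ 40.4 nm^2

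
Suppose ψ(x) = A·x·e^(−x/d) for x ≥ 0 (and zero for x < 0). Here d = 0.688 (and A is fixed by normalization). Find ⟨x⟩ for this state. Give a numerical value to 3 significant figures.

⟨x⟩ = ∫ x |ψ|² dx over the full domain.
With ∫₀^∞ x^3 e^(−αx) dx = 3!/α^4, evaluating both integrals, ⟨x⟩ = 3·d/2.
Putting d = 0.688 gives 1.032.

⟨x⟩ ≈ 1.03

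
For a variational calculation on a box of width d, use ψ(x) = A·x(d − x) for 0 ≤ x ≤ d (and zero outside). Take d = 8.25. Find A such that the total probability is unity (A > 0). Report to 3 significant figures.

Require ∫ |ψ|² dx = 1 over the whole domain.
Expanding the polynomial and integrating term by term, the integral (without the A² prefactor) comes out to d^5/30.
Setting this equal to 1 gives A² = 1/(d^5/30).
With d = 8.25: A² = 0.0007850 and A = 0.02802.

A ≈ 0.0280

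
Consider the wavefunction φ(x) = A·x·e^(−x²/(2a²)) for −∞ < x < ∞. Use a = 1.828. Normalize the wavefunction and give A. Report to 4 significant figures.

Require ∫ |φ|² dx = 1 over the whole domain.
With ∫_{−∞}^{∞} x^(2m) e^(−αx²) dx = (2m−1)!!·√π / (2^m α^(m+1/2)), with φ = A·x·e^(−x²/(2a²)), the integral evaluates to A²·[√(π)·a^3/2].
Setting this equal to 1 gives A² = 1/(√(π)·a^3/2).
Substituting a = 1.828 gives A² = 0.18473, so A = 0.42980.

A ≈ 0.4298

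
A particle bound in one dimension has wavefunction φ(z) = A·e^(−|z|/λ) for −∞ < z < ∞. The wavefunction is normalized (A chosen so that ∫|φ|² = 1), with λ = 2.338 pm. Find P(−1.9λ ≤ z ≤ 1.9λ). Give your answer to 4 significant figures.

|φ|² is the probability density, so P = ∫_{−1.9λ}^{1.9λ} |φ|² dz.
With A² fixed by ∫|φ|² = 1, i.e. A² = (λ)^(−1), substitute and integrate.
Both integrals are even about z = 0, so only the z ≥ 0 halves are needed (the factors of 2 cancel). In terms of u = z/λ (A² and the length scale cancel between numerator and denominator), P = [∫_{0}^{1.9} e^(-2·u) du] / [∫_{0}^{∞} e^(-2·u) du].
Using ∫ e^(-2·u) du = -e^(-2·u)/2, the numerator is 1/2 - e^(-19/5)/2 and the denominator is 1/2.
Taking the ratio, P = 0.97763.

P ≈ 0.9776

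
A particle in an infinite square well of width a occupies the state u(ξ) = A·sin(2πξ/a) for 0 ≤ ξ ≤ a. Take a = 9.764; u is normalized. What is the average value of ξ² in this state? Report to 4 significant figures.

By definition ⟨ξ²⟩ = ∫ ξ^2 |u(ξ)|² dξ.
Since the A² factors cancel between numerator and denominator, ⟨ξ²⟩ = -a^2/(8·π^2) + a^2/3.
With a = 9.764, ⟨ξ^2⟩ = 30.571.

⟨ξ^2⟩ ≈ 30.57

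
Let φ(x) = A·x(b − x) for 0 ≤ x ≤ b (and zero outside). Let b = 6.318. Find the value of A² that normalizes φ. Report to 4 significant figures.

The normalization condition is ∫|φ|² dx = 1 from 0 to b.
∫|φ|² dx = A²·(b^5/30).
So A² = (b^5/30)^(−1).
Substituting b = 6.318 gives A² = 0.0029800, so A = 0.054590.

A^2 ≈ 0.002980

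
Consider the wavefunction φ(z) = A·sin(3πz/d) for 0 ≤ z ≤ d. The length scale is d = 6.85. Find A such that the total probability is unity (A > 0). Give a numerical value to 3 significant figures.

Normalization requires ∫|φ|² dz = 1, integrated from 0 to d.
With ∫₀^d sin²(nπz/d) dz = d/2, the integral (without the A² prefactor) comes out to d/2.
Setting this equal to 1 gives A² = 1/(d/2).
With d = 6.85: A² = 0.2920 and A = 0.5403.

A ≈ 0.540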